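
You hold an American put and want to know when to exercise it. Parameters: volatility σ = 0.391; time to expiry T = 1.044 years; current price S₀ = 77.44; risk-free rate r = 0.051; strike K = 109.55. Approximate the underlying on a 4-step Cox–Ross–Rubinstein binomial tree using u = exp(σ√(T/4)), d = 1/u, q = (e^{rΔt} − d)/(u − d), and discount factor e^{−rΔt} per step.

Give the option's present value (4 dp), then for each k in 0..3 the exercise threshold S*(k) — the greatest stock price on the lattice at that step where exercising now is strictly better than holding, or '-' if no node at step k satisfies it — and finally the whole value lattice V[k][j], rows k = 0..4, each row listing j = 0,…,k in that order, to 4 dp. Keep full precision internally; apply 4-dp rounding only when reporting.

price = 33.2168
boundary = - 63.4181 77.4400 63.4181
tree:
33.2168
46.1319 20.3433
57.6149 32.1100 8.3395
67.0187 46.1319 16.3641 0.0000
74.7198 57.6149 32.1100 0.0000 0.0000

Δt=0.26100, u=1.22110, d=0.81893, q=0.48355, disc=e^(-rΔt)=0.98678
k=4 terminal: V=max(K-S,0) → 74.7198 57.6149 32.1100 0.0000 0.0000
k=3: j=0 S=42.5313 intr=67.0187 cont=65.5702 V=67.0187[EX]; j=1 S=63.4181 intr=46.1319 cont=44.6834 V=46.1319[EX]; j=2 S=94.5622 intr=14.9878 cont=16.3641 V=16.3641[hold]; j=3 S=141.0011 intr=0.0000 cont=0.0000 V=0.0000[hold]  S*(3)=63.4181
k=2: j=0 S=51.9351 intr=57.6149 cont=56.1664 V=57.6149[EX]; j=1 S=77.4400 intr=32.1100 cont=31.3181 V=32.1100[EX]; j=2 S=115.4702 intr=0.0000 cont=8.3395 V=8.3395[hold]  S*(2)=77.4400
k=1: j=0 S=63.4181 intr=46.1319 cont=44.6834 V=46.1319[EX]; j=1 S=94.5622 intr=14.9878 cont=20.3433 V=20.3433[hold]  S*(1)=63.4181
k=0: j=0 S=77.4400 intr=32.1100 cont=33.2168 V=33.2168[hold]  S*(0)=-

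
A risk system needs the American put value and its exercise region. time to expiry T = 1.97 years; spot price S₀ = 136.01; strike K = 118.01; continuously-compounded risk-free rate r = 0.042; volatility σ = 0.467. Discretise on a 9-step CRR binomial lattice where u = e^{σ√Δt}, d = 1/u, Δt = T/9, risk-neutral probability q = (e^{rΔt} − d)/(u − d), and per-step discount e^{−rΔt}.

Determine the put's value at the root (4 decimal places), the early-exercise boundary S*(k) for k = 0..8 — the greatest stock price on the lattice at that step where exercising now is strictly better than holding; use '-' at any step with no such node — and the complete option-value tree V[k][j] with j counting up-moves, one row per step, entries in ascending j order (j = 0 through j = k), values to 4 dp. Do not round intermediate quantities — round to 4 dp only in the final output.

price = 20.6114
boundary = - - - - 56.7567 45.6172 56.7567 70.6164 87.8606
tree:
20.6114
28.2609 12.2735
37.7329 17.9906 5.9798
48.8863 25.7278 9.5005 2.0728
61.2533 35.7145 14.8189 3.6079 0.3587
72.3928 47.8160 22.5854 6.2325 0.6786 0.0000
81.3459 61.2533 33.3992 10.6687 1.2838 0.0000 0.0000
88.5419 72.3928 47.3936 18.0601 2.4289 0.0000 0.0000 0.0000
94.3255 81.3459 61.2533 30.1494 4.5954 0.0000 0.0000 0.0000 0.0000
98.9740 88.5419 72.3928 47.3936 8.6943 0.0000 0.0000 0.0000 0.0000 0.0000

params: Δt=0.21889 u=1.24419 d=0.80373 q=0.46656 e^(-rΔt)=0.99085
t_9 payoffs: 98.9740 88.5419 72.3928 47.3936 8.6943 0.0000 0.0000 0.0000 0.0000 0.0000
t_8: node(8,0) S=23.6845 payoff=94.3255 vs cont=93.2456 → 94.3255 [stop]  node(8,1) S=36.6641 payoff=81.3459 vs cont=80.2660 → 81.3459 [stop]  node(8,2) S=56.7567 payoff=61.2533 vs cont=60.1733 → 61.2533 [stop]  node(8,3) S=87.8606 payoff=30.1494 vs cont=29.0695 → 30.1494 [stop]  node(8,4) S=136.0100 payoff=0.0000 vs cont=4.5954 → 4.5954 [wait]  node(8,5) S=210.5463 payoff=0.0000 vs cont=0.0000 → 0.0000 [wait]  node(8,6) S=325.9300 payoff=0.0000 vs cont=0.0000 → 0.0000 [wait]  node(8,7) S=504.5464 payoff=0.0000 vs cont=0.0000 → 0.0000 [wait]  node(8,8) S=781.0483 payoff=0.0000 vs cont=0.0000 → 0.0000 [wait]  ⇒ S*(8)=87.8606
t_7: node(7,0) S=29.4681 payoff=88.5419 vs cont=87.4620 → 88.5419 [stop]  node(7,1) S=45.6172 payoff=72.3928 vs cont=71.3128 → 72.3928 [stop]  node(7,2) S=70.6164 payoff=47.3936 vs cont=46.3136 → 47.3936 [stop]  node(7,3) S=109.3157 payoff=8.6943 vs cont=18.0601 → 18.0601 [wait]  node(7,4) S=169.2229 payoff=0.0000 vs cont=2.4289 → 2.4289 [wait]  node(7,5) S=261.9606 payoff=0.0000 vs cont=0.0000 → 0.0000 [wait]  node(7,6) S=405.5205 payoff=0.0000 vs cont=0.0000 → 0.0000 [wait]  node(7,7) S=627.7541 payoff=0.0000 vs cont=0.0000 → 0.0000 [wait]  ⇒ S*(7)=70.6164
t_6: node(6,0) S=36.6641 payoff=81.3459 vs cont=80.2660 → 81.3459 [stop]  node(6,1) S=56.7567 payoff=61.2533 vs cont=60.1733 → 61.2533 [stop]  node(6,2) S=87.8606 payoff=30.1494 vs cont=33.3992 → 33.3992 [wait]  node(6,3) S=136.0100 payoff=0.0000 vs cont=10.6687 → 10.6687 [wait]  node(6,4) S=210.5463 payoff=0.0000 vs cont=1.2838 → 1.2838 [wait]  node(6,5) S=325.9300 payoff=0.0000 vs cont=0.0000 → 0.0000 [wait]  node(6,6) S=504.5464 payoff=0.0000 vs cont=0.0000 → 0.0000 [wait]  ⇒ S*(6)=56.7567
t_5: node(5,0) S=45.6172 payoff=72.3928 vs cont=71.3128 → 72.3928 [stop]  node(5,1) S=70.6164 payoff=47.3936 vs cont=47.8160 → 47.8160 [wait]  node(5,2) S=109.3157 payoff=8.6943 vs cont=22.5854 → 22.5854 [wait]  node(5,3) S=169.2229 payoff=0.0000 vs cont=6.2325 → 6.2325 [wait]  node(5,4) S=261.9606 payoff=0.0000 vs cont=0.6786 → 0.6786 [wait]  node(5,5) S=405.5205 payoff=0.0000 vs cont=0.0000 → 0.0000 [wait]  ⇒ S*(5)=45.6172
t_4: node(4,0) S=56.7567 payoff=61.2533 vs cont=60.3686 → 61.2533 [stop]  node(4,1) S=87.8606 payoff=30.1494 vs cont=35.7145 → 35.7145 [wait]  node(4,2) S=136.0100 payoff=0.0000 vs cont=14.8189 → 14.8189 [wait]  node(4,3) S=210.5463 payoff=0.0000 vs cont=3.6079 → 3.6079 [wait]  node(4,4) S=325.9300 payoff=0.0000 vs cont=0.3587 → 0.3587 [wait]  ⇒ S*(4)=56.7567
t_3: node(3,0) S=70.6164 payoff=47.3936 vs cont=48.8863 → 48.8863 [wait]  node(3,1) S=109.3157 payoff=8.6943 vs cont=25.7278 → 25.7278 [wait]  node(3,2) S=169.2229 payoff=0.0000 vs cont=9.5005 → 9.5005 [wait]  node(3,3) S=261.9606 payoff=0.0000 vs cont=2.0728 → 2.0728 [wait]  ⇒ S*(3)=-
t_2: node(2,0) S=87.8606 payoff=30.1494 vs cont=37.7329 → 37.7329 [wait]  node(2,1) S=136.0100 payoff=0.0000 vs cont=17.9906 → 17.9906 [wait]  node(2,2) S=210.5463 payoff=0.0000 vs cont=5.9798 → 5.9798 [wait]  ⇒ S*(2)=-
t_1: node(1,0) S=109.3157 payoff=8.6943 vs cont=28.2609 → 28.2609 [wait]  node(1,1) S=169.2229 payoff=0.0000 vs cont=12.2735 → 12.2735 [wait]  ⇒ S*(1)=-
t_0: node(0,0) S=136.0100 payoff=0.0000 vs cont=20.6114 → 20.6114 [wait]  ⇒ S*(0)=-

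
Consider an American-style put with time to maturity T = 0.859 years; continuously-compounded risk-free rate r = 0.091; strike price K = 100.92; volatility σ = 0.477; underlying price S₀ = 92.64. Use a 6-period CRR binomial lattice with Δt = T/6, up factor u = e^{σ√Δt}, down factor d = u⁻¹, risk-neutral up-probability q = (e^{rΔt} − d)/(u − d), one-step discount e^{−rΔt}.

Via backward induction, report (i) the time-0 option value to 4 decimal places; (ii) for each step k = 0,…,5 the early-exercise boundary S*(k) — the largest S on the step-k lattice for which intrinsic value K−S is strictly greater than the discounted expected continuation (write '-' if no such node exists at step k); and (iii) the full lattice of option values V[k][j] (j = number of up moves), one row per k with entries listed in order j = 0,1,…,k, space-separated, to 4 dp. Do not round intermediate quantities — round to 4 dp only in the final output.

Δt=0.14317  u=1.19780  d=0.83487  q=0.49113  discount=0.98706
step 6 (expiry): payoffs max(K−S,0) = 69.5511 55.9145 36.3498 8.2800 0.0000 0.0000 0.0000
step 5: (k=5,j=0): S=37.5735, (K−S)⁺=63.3465, hold=62.0402 ⇒ V=63.3465 exercise | (k=5,j=1): S=53.9074, (K−S)⁺=47.0126, hold=45.7063 ⇒ V=47.0126 exercise | (k=5,j=2): S=77.3420, (K−S)⁺=23.5780, hold=22.2718 ⇒ V=23.5780 exercise | (k=5,j=3): S=110.9639, (K−S)⁺=0.0000, hold=4.1589 ⇒ V=4.1589 continue | (k=5,j=4): S=159.2020, (K−S)⁺=0.0000, hold=0.0000 ⇒ V=0.0000 continue | (k=5,j=5): S=228.4100, (K−S)⁺=0.0000, hold=0.0000 ⇒ V=0.0000 continue  boundary S*=77.3420
step 4: (k=4,j=0): S=45.0055, (K−S)⁺=55.9145, hold=54.6083 ⇒ V=55.9145 exercise | (k=4,j=1): S=64.5702, (K−S)⁺=36.3498, hold=35.0436 ⇒ V=36.3498 exercise | (k=4,j=2): S=92.6400, (K−S)⁺=8.2800, hold=13.8589 ⇒ V=13.8589 continue | (k=4,j=3): S=132.9123, (K−S)⁺=0.0000, hold=2.0889 ⇒ V=2.0889 continue | (k=4,j=4): S=190.6917, (K−S)⁺=0.0000, hold=0.0000 ⇒ V=0.0000 continue  boundary S*=64.5702
step 3: (k=3,j=0): S=53.9074, (K−S)⁺=47.0126, hold=45.7063 ⇒ V=47.0126 exercise | (k=3,j=1): S=77.3420, (K−S)⁺=23.5780, hold=24.9763 ⇒ V=24.9763 continue | (k=3,j=2): S=110.9639, (K−S)⁺=0.0000, hold=7.9737 ⇒ V=7.9737 continue | (k=3,j=3): S=159.2020, (K−S)⁺=0.0000, hold=1.0492 ⇒ V=1.0492 continue  boundary S*=53.9074
step 2: (k=2,j=0): S=64.5702, (K−S)⁺=36.3498, hold=35.7214 ⇒ V=36.3498 exercise | (k=2,j=1): S=92.6400, (K−S)⁺=8.2800, hold=16.4106 ⇒ V=16.4106 continue | (k=2,j=2): S=132.9123, (K−S)⁺=0.0000, hold=4.5137 ⇒ V=4.5137 continue  boundary S*=64.5702
step 1: (k=1,j=0): S=77.3420, (K−S)⁺=23.5780, hold=26.2133 ⇒ V=26.2133 continue | (k=1,j=1): S=110.9639, (K−S)⁺=0.0000, hold=10.4308 ⇒ V=10.4308 continue  boundary S*=-
step 0: (k=0,j=0): S=92.6400, (K−S)⁺=8.2800, hold=18.2230 ⇒ V=18.2230 continue  boundary S*=-

price = 18.2230
boundary = - - 64.5702 53.9074 64.5702 77.3420
tree:
18.2230
26.2133 10.4308
36.3498 16.4106 4.5137
47.0126 24.9763 7.9737 1.0492
55.9145 36.3498 13.8589 2.0889 0.0000
63.3465 47.0126 23.5780 4.1589 0.0000 0.0000
69.5511 55.9145 36.3498 8.2800 0.0000 0.0000 0.0000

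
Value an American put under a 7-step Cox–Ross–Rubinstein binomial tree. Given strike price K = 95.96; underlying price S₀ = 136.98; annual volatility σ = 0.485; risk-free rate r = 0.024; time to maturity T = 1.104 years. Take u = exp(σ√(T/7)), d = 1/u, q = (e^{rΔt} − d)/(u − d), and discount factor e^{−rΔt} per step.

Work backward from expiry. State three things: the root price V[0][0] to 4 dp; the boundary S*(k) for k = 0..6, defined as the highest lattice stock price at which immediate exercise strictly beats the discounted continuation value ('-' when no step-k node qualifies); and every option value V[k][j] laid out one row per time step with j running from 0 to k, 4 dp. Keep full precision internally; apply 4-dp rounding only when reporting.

params: Δt=0.15771 u=1.21241 d=0.82480 q=0.46178 e^(-rΔt)=0.99622
t_7 payoffs: 60.3876 43.6709 19.0984 0.0000 0.0000 0.0000 0.0000 0.0000
t_6: node(6,0) S=43.1283 payoff=52.8317 vs cont=52.4692 → 52.8317 [stop]  node(6,1) S=63.3958 payoff=32.5642 vs cont=32.2017 → 32.5642 [stop]  node(6,2) S=93.1878 payoff=2.7722 vs cont=10.2403 → 10.2403 [wait]  node(6,3) S=136.9800 payoff=0.0000 vs cont=0.0000 → 0.0000 [wait]  node(6,4) S=201.3518 payoff=0.0000 vs cont=0.0000 → 0.0000 [wait]  node(6,5) S=295.9742 payoff=0.0000 vs cont=0.0000 → 0.0000 [wait]  node(6,6) S=435.0630 payoff=0.0000 vs cont=0.0000 → 0.0000 [wait]  ⇒ S*(6)=63.3958
t_5: node(5,0) S=52.2891 payoff=43.6709 vs cont=43.3083 → 43.6709 [stop]  node(5,1) S=76.8616 payoff=19.0984 vs cont=22.1714 → 22.1714 [wait]  node(5,2) S=112.9817 payoff=0.0000 vs cont=5.4907 → 5.4907 [wait]  node(5,3) S=166.0758 payoff=0.0000 vs cont=0.0000 → 0.0000 [wait]  node(5,4) S=244.1207 payoff=0.0000 vs cont=0.0000 → 0.0000 [wait]  node(5,5) S=358.8417 payoff=0.0000 vs cont=0.0000 → 0.0000 [wait]  ⇒ S*(5)=52.2891
t_4: node(4,0) S=63.3958 payoff=32.5642 vs cont=33.6154 → 33.6154 [wait]  node(4,1) S=93.1878 payoff=2.7722 vs cont=14.4139 → 14.4139 [wait]  node(4,2) S=136.9800 payoff=0.0000 vs cont=2.9440 → 2.9440 [wait]  node(4,3) S=201.3518 payoff=0.0000 vs cont=0.0000 → 0.0000 [wait]  node(4,4) S=295.9742 payoff=0.0000 vs cont=0.0000 → 0.0000 [wait]  ⇒ S*(4)=-
t_3: node(3,0) S=76.8616 payoff=19.0984 vs cont=24.6550 → 24.6550 [wait]  node(3,1) S=112.9817 payoff=0.0000 vs cont=9.0829 → 9.0829 [wait]  node(3,2) S=166.0758 payoff=0.0000 vs cont=1.5786 → 1.5786 [wait]  node(3,3) S=244.1207 payoff=0.0000 vs cont=0.0000 → 0.0000 [wait]  ⇒ S*(3)=-
t_2: node(2,0) S=93.1878 payoff=2.7722 vs cont=17.3982 → 17.3982 [wait]  node(2,1) S=136.9800 payoff=0.0000 vs cont=5.5963 → 5.5963 [wait]  node(2,2) S=201.3518 payoff=0.0000 vs cont=0.8464 → 0.8464 [wait]  ⇒ S*(2)=-
t_1: node(1,0) S=112.9817 payoff=0.0000 vs cont=11.9032 → 11.9032 [wait]  node(1,1) S=166.0758 payoff=0.0000 vs cont=3.3900 → 3.3900 [wait]  ⇒ S*(1)=-
t_0: node(0,0) S=136.9800 payoff=0.0000 vs cont=7.9419 → 7.9419 [wait]  ⇒ S*(0)=-

price = 7.9419
boundary = - - - - - 52.2891 63.3958
tree:
7.9419
11.9032 3.3900
17.3982 5.5963 0.8464
24.6550 9.0829 1.5786 0.0000
33.6154 14.4139 2.9440 0.0000 0.0000
43.6709 22.1714 5.4907 0.0000 0.0000 0.0000
52.8317 32.5642 10.2403 0.0000 0.0000 0.0000 0.0000
60.3876 43.6709 19.0984 0.0000 0.0000 0.0000 0.0000 0.0000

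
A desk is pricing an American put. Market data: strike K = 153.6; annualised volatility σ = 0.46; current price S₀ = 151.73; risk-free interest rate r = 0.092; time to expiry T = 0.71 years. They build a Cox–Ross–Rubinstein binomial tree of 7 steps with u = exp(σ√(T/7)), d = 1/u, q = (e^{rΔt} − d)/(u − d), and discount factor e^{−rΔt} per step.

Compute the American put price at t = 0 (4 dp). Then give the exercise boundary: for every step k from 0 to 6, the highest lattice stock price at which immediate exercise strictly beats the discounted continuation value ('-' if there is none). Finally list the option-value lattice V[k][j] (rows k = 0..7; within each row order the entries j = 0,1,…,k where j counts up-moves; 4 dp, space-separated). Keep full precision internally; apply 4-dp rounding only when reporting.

price = 20.7516
boundary = - - - 97.7685 84.4451 97.7685 113.1939
tree:
20.7516
29.8845 11.8389
41.6274 18.4855 5.2910
55.8315 27.9429 9.1993 1.4091
69.1549 40.5437 15.6330 2.8182 0.0000
80.6626 55.8315 25.7346 5.6365 0.0000 0.0000
90.6021 69.1549 40.4061 11.2732 0.0000 0.0000 0.0000
99.1871 80.6626 55.8315 22.5469 0.0000 0.0000 0.0000 0.0000

Δt=0.10143, u=1.15778, d=0.86373, q=0.49532, disc=e^(-rΔt)=0.99071
k=7 terminal: V=max(K-S,0) → 99.1871 80.6626 55.8315 22.5469 0.0000 0.0000 0.0000 0.0000
k=6: j=0 S=62.9979 intr=90.6021 cont=89.1754 V=90.6021[EX]; j=1 S=84.4451 intr=69.1549 cont=67.7282 V=69.1549[EX]; j=2 S=113.1939 intr=40.4061 cont=38.9794 V=40.4061[EX]; j=3 S=151.7300 intr=1.8700 cont=11.2732 V=11.2732[hold]; j=4 S=203.3854 intr=0.0000 cont=0.0000 V=0.0000[hold]; j=5 S=272.6266 intr=0.0000 cont=0.0000 V=0.0000[hold]; j=6 S=365.4405 intr=0.0000 cont=0.0000 V=0.0000[hold]  S*(6)=113.1939
k=5: j=0 S=72.9374 intr=80.6626 cont=79.2359 V=80.6626[EX]; j=1 S=97.7685 intr=55.8315 cont=54.4049 V=55.8315[EX]; j=2 S=131.0531 intr=22.5469 cont=25.7346 V=25.7346[hold]; j=3 S=175.6692 intr=0.0000 cont=5.6365 V=5.6365[hold]; j=4 S=235.4746 intr=0.0000 cont=0.0000 V=0.0000[hold]; j=5 S=315.6403 intr=0.0000 cont=0.0000 V=0.0000[hold]  S*(5)=97.7685
k=4: j=0 S=84.4451 intr=69.1549 cont=67.7282 V=69.1549[EX]; j=1 S=113.1939 intr=40.4061 cont=40.5437 V=40.5437[hold]; j=2 S=151.7300 intr=1.8700 cont=15.6330 V=15.6330[hold]; j=3 S=203.3854 intr=0.0000 cont=2.8182 V=2.8182[hold]; j=4 S=272.6266 intr=0.0000 cont=0.0000 V=0.0000[hold]  S*(4)=84.4451
k=3: j=0 S=97.7685 intr=55.8315 cont=54.4724 V=55.8315[EX]; j=1 S=131.0531 intr=22.5469 cont=27.9429 V=27.9429[hold]; j=2 S=175.6692 intr=0.0000 cont=9.1993 V=9.1993[hold]; j=3 S=235.4746 intr=0.0000 cont=1.4091 V=1.4091[hold]  S*(3)=97.7685
k=2: j=0 S=113.1939 intr=40.4061 cont=41.6274 V=41.6274[hold]; j=1 S=151.7300 intr=1.8700 cont=18.4855 V=18.4855[hold]; j=2 S=203.3854 intr=0.0000 cont=5.2910 V=5.2910[hold]  S*(2)=-
k=1: j=0 S=131.0531 intr=22.5469 cont=29.8845 V=29.8845[hold]; j=1 S=175.6692 intr=0.0000 cont=11.8389 V=11.8389[hold]  S*(1)=-
k=0: j=0 S=151.7300 intr=1.8700 cont=20.7516 V=20.7516[hold]  S*(0)=-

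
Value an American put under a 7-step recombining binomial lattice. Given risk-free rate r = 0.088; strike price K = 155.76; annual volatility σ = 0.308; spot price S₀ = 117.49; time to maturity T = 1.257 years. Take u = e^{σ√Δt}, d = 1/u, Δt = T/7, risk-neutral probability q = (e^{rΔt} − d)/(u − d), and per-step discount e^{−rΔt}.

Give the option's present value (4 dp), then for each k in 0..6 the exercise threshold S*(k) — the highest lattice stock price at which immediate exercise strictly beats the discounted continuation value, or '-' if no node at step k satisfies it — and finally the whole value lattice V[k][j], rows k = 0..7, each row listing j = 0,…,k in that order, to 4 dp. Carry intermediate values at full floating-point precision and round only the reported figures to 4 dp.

Δt=0.17957, u=1.13942, d=0.87764, q=0.52826, disc=e^(-rΔt)=0.98432
k=7 terminal: V=max(K-S,0) → 108.6385 94.5834 76.3360 52.6460 21.8898 0.0000 0.0000 0.0000
k=6: j=0 S=53.6911 intr=102.0689 cont=99.6269 V=102.0689[EX]; j=1 S=69.7057 intr=86.0543 cont=83.6123 V=86.0543[EX]; j=2 S=90.4971 intr=65.2629 cont=62.8209 V=65.2629[EX]; j=3 S=117.4900 intr=38.2700 cont=35.8280 V=38.2700[EX]; j=4 S=152.5342 intr=3.2258 cont=10.1643 V=10.1643[hold]; j=5 S=198.0311 intr=0.0000 cont=0.0000 V=0.0000[hold]; j=6 S=257.0985 intr=0.0000 cont=0.0000 V=0.0000[hold]  S*(6)=117.4900
k=5: j=0 S=61.1766 intr=94.5834 cont=92.1414 V=94.5834[EX]; j=1 S=79.4240 intr=76.3360 cont=73.8940 V=76.3360[EX]; j=2 S=103.1140 intr=52.6460 cont=50.2039 V=52.6460[EX]; j=3 S=133.8702 intr=21.8898 cont=23.0556 V=23.0556[hold]; j=4 S=173.8002 intr=0.0000 cont=4.7197 V=4.7197[hold]; j=5 S=225.6402 intr=0.0000 cont=0.0000 V=0.0000[hold]  S*(5)=103.1140
k=4: j=0 S=69.7057 intr=86.0543 cont=83.6123 V=86.0543[EX]; j=1 S=90.4971 intr=65.2629 cont=62.8209 V=65.2629[EX]; j=2 S=117.4900 intr=38.2700 cont=36.4342 V=38.2700[EX]; j=3 S=152.5342 intr=3.2258 cont=13.1599 V=13.1599[hold]; j=4 S=198.0311 intr=0.0000 cont=2.1916 V=2.1916[hold]  S*(4)=117.4900
k=3: j=0 S=79.4240 intr=76.3360 cont=73.8940 V=76.3360[EX]; j=1 S=103.1140 intr=52.6460 cont=50.2039 V=52.6460[EX]; j=2 S=133.8702 intr=21.8898 cont=24.6132 V=24.6132[hold]; j=3 S=173.8002 intr=0.0000 cont=7.2503 V=7.2503[hold]  S*(3)=103.1140
k=2: j=0 S=90.4971 intr=65.2629 cont=62.8209 V=65.2629[EX]; j=1 S=117.4900 intr=38.2700 cont=37.2441 V=38.2700[EX]; j=2 S=152.5342 intr=3.2258 cont=15.1990 V=15.1990[hold]  S*(2)=117.4900
k=1: j=0 S=103.1140 intr=52.6460 cont=50.2039 V=52.6460[EX]; j=1 S=133.8702 intr=21.8898 cont=25.6735 V=25.6735[hold]  S*(1)=103.1140
k=0: j=0 S=117.4900 intr=38.2700 cont=37.7955 V=38.2700[EX]  S*(0)=117.4900

price = 38.2700
boundary = 117.4900 103.1140 117.4900 103.1140 117.4900 103.1140 117.4900
tree:
38.2700
52.6460 25.6735
65.2629 38.2700 15.1990
76.3360 52.6460 24.6132 7.2503
86.0543 65.2629 38.2700 13.1599 2.1916
94.5834 76.3360 52.6460 23.0556 4.7197 0.0000
102.0689 86.0543 65.2629 38.2700 10.1643 0.0000 0.0000
108.6385 94.5834 76.3360 52.6460 21.8898 0.0000 0.0000 0.0000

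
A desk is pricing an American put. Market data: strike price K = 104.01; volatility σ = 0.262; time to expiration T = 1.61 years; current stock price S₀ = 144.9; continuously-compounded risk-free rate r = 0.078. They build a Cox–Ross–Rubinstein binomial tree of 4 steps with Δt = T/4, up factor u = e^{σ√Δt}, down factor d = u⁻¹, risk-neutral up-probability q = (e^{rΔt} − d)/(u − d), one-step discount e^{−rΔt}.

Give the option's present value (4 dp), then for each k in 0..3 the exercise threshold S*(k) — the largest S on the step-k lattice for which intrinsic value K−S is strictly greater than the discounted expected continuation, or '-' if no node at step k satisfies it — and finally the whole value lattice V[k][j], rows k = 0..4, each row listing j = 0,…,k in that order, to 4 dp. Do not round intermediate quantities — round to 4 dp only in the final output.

Δt=0.40250  u=1.18083  d=0.84686  q=0.55404  discount=0.96909
step 4 (expiry): payoffs max(K−S,0) = 29.4829 0.0919 0.0000 0.0000 0.0000
step 3: (k=3,j=0): S=88.0040, (K−S)⁺=16.0060, hold=12.7913 ⇒ V=16.0060 exercise | (k=3,j=1): S=122.7100, (K−S)⁺=0.0000, hold=0.0397 ⇒ V=0.0397 continue | (k=3,j=2): S=171.1027, (K−S)⁺=0.0000, hold=0.0000 ⇒ V=0.0000 continue | (k=3,j=3): S=238.5801, (K−S)⁺=0.0000, hold=0.0000 ⇒ V=0.0000 continue  boundary S*=88.0040
step 2: (k=2,j=0): S=103.9181, (K−S)⁺=0.0919, hold=6.9388 ⇒ V=6.9388 continue | (k=2,j=1): S=144.9000, (K−S)⁺=0.0000, hold=0.0172 ⇒ V=0.0172 continue | (k=2,j=2): S=202.0438, (K−S)⁺=0.0000, hold=0.0000 ⇒ V=0.0000 continue  boundary S*=-
step 1: (k=1,j=0): S=122.7100, (K−S)⁺=0.0000, hold=3.0080 ⇒ V=3.0080 continue | (k=1,j=1): S=171.1027, (K−S)⁺=0.0000, hold=0.0074 ⇒ V=0.0074 continue  boundary S*=-
step 0: (k=0,j=0): S=144.9000, (K−S)⁺=0.0000, hold=1.3040 ⇒ V=1.3040 continue  boundary S*=-

price = 1.3040
boundary = - - - 88.0040
tree:
1.3040
3.0080 0.0074
6.9388 0.0172 0.0000
16.0060 0.0397 0.0000 0.0000
29.4829 0.0919 0.0000 0.0000 0.0000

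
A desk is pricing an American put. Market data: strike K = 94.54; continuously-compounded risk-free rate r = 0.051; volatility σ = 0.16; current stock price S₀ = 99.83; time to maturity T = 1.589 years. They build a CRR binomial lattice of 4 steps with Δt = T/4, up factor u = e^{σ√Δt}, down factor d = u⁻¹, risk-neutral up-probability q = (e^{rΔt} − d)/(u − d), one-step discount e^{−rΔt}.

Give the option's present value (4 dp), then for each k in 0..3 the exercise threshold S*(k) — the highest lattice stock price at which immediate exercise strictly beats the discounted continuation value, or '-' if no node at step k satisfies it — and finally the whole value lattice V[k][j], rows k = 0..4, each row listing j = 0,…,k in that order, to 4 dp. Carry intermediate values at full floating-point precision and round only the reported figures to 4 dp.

price = 3.2809
boundary = - - 81.5960 73.7688
tree:
3.2809
6.6377 0.9277
12.9440 2.2334 0.0000
20.7712 5.3768 0.0000 0.0000
27.8476 12.9440 0.0000 0.0000 0.0000

Δt=0.39725, u=1.10610, d=0.90407, q=0.57611, disc=e^(-rΔt)=0.97994
k=4 terminal: V=max(K-S,0) → 27.8476 12.9440 0.0000 0.0000 0.0000
k=3: j=0 S=73.7688 intr=20.7712 cont=18.8751 V=20.7712[EX]; j=1 S=90.2537 intr=4.2863 cont=5.3768 V=5.3768[hold]; j=2 S=110.4224 intr=0.0000 cont=0.0000 V=0.0000[hold]; j=3 S=135.0982 intr=0.0000 cont=0.0000 V=0.0000[hold]  S*(3)=73.7688
k=2: j=0 S=81.5960 intr=12.9440 cont=11.6636 V=12.9440[EX]; j=1 S=99.8300 intr=0.0000 cont=2.2334 V=2.2334[hold]; j=2 S=122.1387 intr=0.0000 cont=0.0000 V=0.0000[hold]  S*(2)=81.5960
k=1: j=0 S=90.2537 intr=4.2863 cont=6.6377 V=6.6377[hold]; j=1 S=110.4224 intr=0.0000 cont=0.9277 V=0.9277[hold]  S*(1)=-
k=0: j=0 S=99.8300 intr=0.0000 cont=3.2809 V=3.2809[hold]  S*(0)=-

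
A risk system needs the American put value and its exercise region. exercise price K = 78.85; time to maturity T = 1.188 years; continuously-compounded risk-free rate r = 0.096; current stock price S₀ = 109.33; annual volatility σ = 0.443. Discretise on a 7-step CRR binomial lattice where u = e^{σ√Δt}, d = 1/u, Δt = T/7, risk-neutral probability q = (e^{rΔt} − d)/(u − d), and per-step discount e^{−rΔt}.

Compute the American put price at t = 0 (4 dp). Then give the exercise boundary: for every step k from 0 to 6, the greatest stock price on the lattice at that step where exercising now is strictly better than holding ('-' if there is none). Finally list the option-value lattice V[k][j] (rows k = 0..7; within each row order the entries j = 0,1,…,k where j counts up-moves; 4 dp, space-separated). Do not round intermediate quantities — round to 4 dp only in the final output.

price = 4.5635
boundary = - - - - 52.6871 43.8981 52.6871
tree:
4.5635
7.3965 1.8721
11.6753 3.3483 0.4531
17.8368 5.8794 0.9198 0.0000
26.1629 10.0728 1.8670 0.0000 0.0000
34.9519 16.6676 3.7897 0.0000 0.0000 0.0000
42.2748 26.1629 7.6924 0.0000 0.0000 0.0000 0.0000
48.3761 34.9519 15.6142 0.0000 0.0000 0.0000 0.0000 0.0000

Δt=0.16971  u=1.20021  d=0.83318  q=0.49926  discount=0.98384
step 7 (expiry): payoffs max(K−S,0) = 48.3761 34.9519 15.6142 0.0000 0.0000 0.0000 0.0000 0.0000
step 6: (k=6,j=0): S=36.5752, (K−S)⁺=42.2748, hold=41.0005 ⇒ V=42.2748 exercise | (k=6,j=1): S=52.6871, (K−S)⁺=26.1629, hold=24.8886 ⇒ V=26.1629 exercise | (k=6,j=2): S=75.8965, (K−S)⁺=2.9535, hold=7.6924 ⇒ V=7.6924 continue | (k=6,j=3): S=109.3300, (K−S)⁺=0.0000, hold=0.0000 ⇒ V=0.0000 continue | (k=6,j=4): S=157.4914, (K−S)⁺=0.0000, hold=0.0000 ⇒ V=0.0000 continue | (k=6,j=5): S=226.8686, (K−S)⁺=0.0000, hold=0.0000 ⇒ V=0.0000 continue | (k=6,j=6): S=326.8074, (K−S)⁺=0.0000, hold=0.0000 ⇒ V=0.0000 continue  boundary S*=52.6871
step 5: (k=5,j=0): S=43.8981, (K−S)⁺=34.9519, hold=33.6777 ⇒ V=34.9519 exercise | (k=5,j=1): S=63.2358, (K−S)⁺=15.6142, hold=16.6676 ⇒ V=16.6676 continue | (k=5,j=2): S=91.0921, (K−S)⁺=0.0000, hold=3.7897 ⇒ V=3.7897 continue | (k=5,j=3): S=131.2194, (K−S)⁺=0.0000, hold=0.0000 ⇒ V=0.0000 continue | (k=5,j=4): S=189.0234, (K−S)⁺=0.0000, hold=0.0000 ⇒ V=0.0000 continue | (k=5,j=5): S=272.2909, (K−S)⁺=0.0000, hold=0.0000 ⇒ V=0.0000 continue  boundary S*=43.8981
step 4: (k=4,j=0): S=52.6871, (K−S)⁺=26.1629, hold=25.4061 ⇒ V=26.1629 exercise | (k=4,j=1): S=75.8965, (K−S)⁺=2.9535, hold=10.0728 ⇒ V=10.0728 continue | (k=4,j=2): S=109.3300, (K−S)⁺=0.0000, hold=1.8670 ⇒ V=1.8670 continue | (k=4,j=3): S=157.4914, (K−S)⁺=0.0000, hold=0.0000 ⇒ V=0.0000 continue | (k=4,j=4): S=226.8686, (K−S)⁺=0.0000, hold=0.0000 ⇒ V=0.0000 continue  boundary S*=52.6871
step 3: (k=3,j=0): S=63.2358, (K−S)⁺=15.6142, hold=17.8368 ⇒ V=17.8368 continue | (k=3,j=1): S=91.0921, (K−S)⁺=0.0000, hold=5.8794 ⇒ V=5.8794 continue | (k=3,j=2): S=131.2194, (K−S)⁺=0.0000, hold=0.9198 ⇒ V=0.9198 continue | (k=3,j=3): S=189.0234, (K−S)⁺=0.0000, hold=0.0000 ⇒ V=0.0000 continue  boundary S*=-
step 2: (k=2,j=0): S=75.8965, (K−S)⁺=2.9535, hold=11.6753 ⇒ V=11.6753 continue | (k=2,j=1): S=109.3300, (K−S)⁺=0.0000, hold=3.3483 ⇒ V=3.3483 continue | (k=2,j=2): S=157.4914, (K−S)⁺=0.0000, hold=0.4531 ⇒ V=0.4531 continue  boundary S*=-
step 1: (k=1,j=0): S=91.0921, (K−S)⁺=0.0000, hold=7.3965 ⇒ V=7.3965 continue | (k=1,j=1): S=131.2194, (K−S)⁺=0.0000, hold=1.8721 ⇒ V=1.8721 continue  boundary S*=-
step 0: (k=0,j=0): S=109.3300, (K−S)⁺=0.0000, hold=4.5635 ⇒ V=4.5635 continue  boundary S*=-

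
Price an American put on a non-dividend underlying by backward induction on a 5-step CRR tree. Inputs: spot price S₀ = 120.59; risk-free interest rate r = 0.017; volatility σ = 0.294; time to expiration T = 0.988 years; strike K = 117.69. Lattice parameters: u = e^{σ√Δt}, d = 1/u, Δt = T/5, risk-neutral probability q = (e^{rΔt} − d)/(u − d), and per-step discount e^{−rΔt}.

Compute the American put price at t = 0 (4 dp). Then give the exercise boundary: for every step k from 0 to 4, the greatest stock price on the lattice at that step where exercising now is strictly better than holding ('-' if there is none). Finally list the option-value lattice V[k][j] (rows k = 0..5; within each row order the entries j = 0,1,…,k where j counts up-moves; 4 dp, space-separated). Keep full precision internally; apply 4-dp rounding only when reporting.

price = 12.2612
boundary = - - - 81.4776 92.8530
tree:
12.2612
18.2883 5.8232
26.3267 9.7157 1.6508
36.2124 15.8106 3.1865 0.0000
46.1942 24.8370 6.1510 0.0000 0.0000
54.9532 36.2124 11.8735 0.0000 0.0000 0.0000

Δt=0.19760, u=1.13961, d=0.87749, q=0.48021, disc=e^(-rΔt)=0.99665
k=5 terminal: V=max(K-S,0) → 54.9532 36.2124 11.8735 0.0000 0.0000 0.0000
k=4: j=0 S=71.4958 intr=46.1942 cont=45.7996 V=46.1942[EX]; j=1 S=92.8530 intr=24.8370 cont=24.4423 V=24.8370[EX]; j=2 S=120.5900 intr=0.0000 cont=6.1510 V=6.1510[hold]; j=3 S=156.6126 intr=0.0000 cont=0.0000 V=0.0000[hold]; j=4 S=203.3959 intr=0.0000 cont=0.0000 V=0.0000[hold]  S*(4)=92.8530
k=3: j=0 S=81.4776 intr=36.2124 cont=35.8177 V=36.2124[EX]; j=1 S=105.8165 intr=11.8735 cont=15.8106 V=15.8106[hold]; j=2 S=137.4260 intr=0.0000 cont=3.1865 V=3.1865[hold]; j=3 S=178.4779 intr=0.0000 cont=0.0000 V=0.0000[hold]  S*(3)=81.4776
k=2: j=0 S=92.8530 intr=24.8370 cont=26.3267 V=26.3267[hold]; j=1 S=120.5900 intr=0.0000 cont=9.7157 V=9.7157[hold]; j=2 S=156.6126 intr=0.0000 cont=1.6508 V=1.6508[hold]  S*(2)=-
k=1: j=0 S=105.8165 intr=11.8735 cont=18.2883 V=18.2883[hold]; j=1 S=137.4260 intr=0.0000 cont=5.8232 V=5.8232[hold]  S*(1)=-
k=0: j=0 S=120.5900 intr=0.0000 cont=12.2612 V=12.2612[hold]  S*(0)=-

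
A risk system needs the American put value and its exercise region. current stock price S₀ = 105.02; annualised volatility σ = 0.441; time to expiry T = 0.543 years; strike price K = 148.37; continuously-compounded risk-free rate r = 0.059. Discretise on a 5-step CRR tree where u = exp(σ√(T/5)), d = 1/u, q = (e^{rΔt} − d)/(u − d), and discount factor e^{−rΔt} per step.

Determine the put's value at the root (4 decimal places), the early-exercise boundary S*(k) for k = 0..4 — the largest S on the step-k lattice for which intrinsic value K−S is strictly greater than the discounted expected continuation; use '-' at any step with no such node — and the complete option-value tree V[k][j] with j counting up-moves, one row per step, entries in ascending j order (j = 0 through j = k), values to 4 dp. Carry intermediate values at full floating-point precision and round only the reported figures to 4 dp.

price = 44.3157
boundary = - 90.8147 105.0200 90.8147 105.0200
tree:
44.3157
57.5553 30.8869
69.8391 43.3500 18.1022
80.4614 57.5553 28.7891 7.0286
89.6469 69.8391 43.3500 13.7561 0.0000
97.5899 80.4614 57.5553 26.9227 0.0000 0.0000

params: Δt=0.10860 u=1.15642 d=0.86474 q=0.48577 e^(-rΔt)=0.99361
t_5 payoffs: 97.5899 80.4614 57.5553 26.9227 0.0000 0.0000
t_4: node(4,0) S=58.7231 payoff=89.6469 vs cont=88.6993 → 89.6469 [stop]  node(4,1) S=78.5309 payoff=69.8391 vs cont=68.8915 → 69.8391 [stop]  node(4,2) S=105.0200 payoff=43.3500 vs cont=42.4024 → 43.3500 [stop]  node(4,3) S=140.4441 payoff=7.9259 vs cont=13.7561 → 13.7561 [wait]  node(4,4) S=187.8171 payoff=0.0000 vs cont=0.0000 → 0.0000 [wait]  ⇒ S*(4)=105.0200
t_3: node(3,0) S=67.9086 payoff=80.4614 vs cont=79.5138 → 80.4614 [stop]  node(3,1) S=90.8147 payoff=57.5553 vs cont=56.6077 → 57.5553 [stop]  node(3,2) S=121.4473 payoff=26.9227 vs cont=28.7891 → 28.7891 [wait]  node(3,3) S=162.4124 payoff=0.0000 vs cont=7.0286 → 7.0286 [wait]  ⇒ S*(3)=90.8147
t_2: node(2,0) S=78.5309 payoff=69.8391 vs cont=68.8915 → 69.8391 [stop]  node(2,1) S=105.0200 payoff=43.3500 vs cont=43.3032 → 43.3500 [stop]  node(2,2) S=140.4441 payoff=7.9259 vs cont=18.1022 → 18.1022 [wait]  ⇒ S*(2)=105.0200
t_1: node(1,0) S=90.8147 payoff=57.5553 vs cont=56.6077 → 57.5553 [stop]  node(1,1) S=121.4473 payoff=26.9227 vs cont=30.8869 → 30.8869 [wait]  ⇒ S*(1)=90.8147
t_0: node(0,0) S=105.0200 payoff=43.3500 vs cont=44.3157 → 44.3157 [wait]  ⇒ S*(0)=-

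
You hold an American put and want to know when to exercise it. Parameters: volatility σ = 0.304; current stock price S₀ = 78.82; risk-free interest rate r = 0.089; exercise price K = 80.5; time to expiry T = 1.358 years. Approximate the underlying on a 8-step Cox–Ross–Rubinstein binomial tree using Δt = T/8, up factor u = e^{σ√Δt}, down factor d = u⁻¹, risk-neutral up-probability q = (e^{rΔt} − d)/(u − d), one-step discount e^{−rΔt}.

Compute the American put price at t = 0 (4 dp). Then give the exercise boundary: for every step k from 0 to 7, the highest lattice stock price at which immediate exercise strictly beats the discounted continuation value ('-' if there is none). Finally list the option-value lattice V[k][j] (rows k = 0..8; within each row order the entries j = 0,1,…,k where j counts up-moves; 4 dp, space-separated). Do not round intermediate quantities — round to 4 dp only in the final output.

price = 8.4718
boundary = - - 61.3544 54.1315 61.3544 54.1315 61.3544 69.5410
tree:
8.4718
12.9441 4.7388
19.1456 7.8022 2.1512
26.3685 12.4558 3.8888 0.6681
32.7411 19.1456 6.8657 1.3538 0.0776
38.3634 26.3685 11.7368 2.7319 0.1674 0.0000
43.3239 32.7411 19.1456 5.4867 0.3611 0.0000 0.0000
47.7004 38.3634 26.3685 10.9590 0.7789 0.0000 0.0000 0.0000
51.5617 43.3239 32.7411 19.1456 1.6800 0.0000 0.0000 0.0000 0.0000

Δt=0.16975  u=1.13343  d=0.88228  q=0.52934  discount=0.98501
step 8 (expiry): payoffs max(K−S,0) = 51.5617 43.3239 32.7411 19.1456 1.6800 0.0000 0.0000 0.0000 0.0000
step 7: (k=7,j=0): S=32.7996, (K−S)⁺=47.7004, hold=46.4934 ⇒ V=47.7004 exercise | (k=7,j=1): S=42.1366, (K−S)⁺=38.3634, hold=37.1564 ⇒ V=38.3634 exercise | (k=7,j=2): S=54.1315, (K−S)⁺=26.3685, hold=25.1615 ⇒ V=26.3685 exercise | (k=7,j=3): S=69.5410, (K−S)⁺=10.9590, hold=9.7520 ⇒ V=10.9590 exercise | (k=7,j=4): S=89.3371, (K−S)⁺=0.0000, hold=0.7789 ⇒ V=0.7789 continue | (k=7,j=5): S=114.7685, (K−S)⁺=0.0000, hold=0.0000 ⇒ V=0.0000 continue | (k=7,j=6): S=147.4395, (K−S)⁺=0.0000, hold=0.0000 ⇒ V=0.0000 continue | (k=7,j=7): S=189.4108, (K−S)⁺=0.0000, hold=0.0000 ⇒ V=0.0000 continue  boundary S*=69.5410
step 6: (k=6,j=0): S=37.1761, (K−S)⁺=43.3239, hold=42.1169 ⇒ V=43.3239 exercise | (k=6,j=1): S=47.7589, (K−S)⁺=32.7411, hold=31.5340 ⇒ V=32.7411 exercise | (k=6,j=2): S=61.3544, (K−S)⁺=19.1456, hold=17.9386 ⇒ V=19.1456 exercise | (k=6,j=3): S=78.8200, (K−S)⁺=1.6800, hold=5.4867 ⇒ V=5.4867 continue | (k=6,j=4): S=101.2575, (K−S)⁺=0.0000, hold=0.3611 ⇒ V=0.3611 continue | (k=6,j=5): S=130.0823, (K−S)⁺=0.0000, hold=0.0000 ⇒ V=0.0000 continue | (k=6,j=6): S=167.1126, (K−S)⁺=0.0000, hold=0.0000 ⇒ V=0.0000 continue  boundary S*=61.3544
step 5: (k=5,j=0): S=42.1366, (K−S)⁺=38.3634, hold=37.1564 ⇒ V=38.3634 exercise | (k=5,j=1): S=54.1315, (K−S)⁺=26.3685, hold=25.1615 ⇒ V=26.3685 exercise | (k=5,j=2): S=69.5410, (K−S)⁺=10.9590, hold=11.7368 ⇒ V=11.7368 continue | (k=5,j=3): S=89.3371, (K−S)⁺=0.0000, hold=2.7319 ⇒ V=2.7319 continue | (k=5,j=4): S=114.7685, (K−S)⁺=0.0000, hold=0.1674 ⇒ V=0.1674 continue | (k=5,j=5): S=147.4395, (K−S)⁺=0.0000, hold=0.0000 ⇒ V=0.0000 continue  boundary S*=54.1315
step 4: (k=4,j=0): S=47.7589, (K−S)⁺=32.7411, hold=31.5340 ⇒ V=32.7411 exercise | (k=4,j=1): S=61.3544, (K−S)⁺=19.1456, hold=18.3441 ⇒ V=19.1456 exercise | (k=4,j=2): S=78.8200, (K−S)⁺=1.6800, hold=6.8657 ⇒ V=6.8657 continue | (k=4,j=3): S=101.2575, (K−S)⁺=0.0000, hold=1.3538 ⇒ V=1.3538 continue | (k=4,j=4): S=130.0823, (K−S)⁺=0.0000, hold=0.0776 ⇒ V=0.0776 continue  boundary S*=61.3544
step 3: (k=3,j=0): S=54.1315, (K−S)⁺=26.3685, hold=25.1615 ⇒ V=26.3685 exercise | (k=3,j=1): S=69.5410, (K−S)⁺=10.9590, hold=12.4558 ⇒ V=12.4558 continue | (k=3,j=2): S=89.3371, (K−S)⁺=0.0000, hold=3.8888 ⇒ V=3.8888 continue | (k=3,j=3): S=114.7685, (K−S)⁺=0.0000, hold=0.6681 ⇒ V=0.6681 continue  boundary S*=54.1315
step 2: (k=2,j=0): S=61.3544, (K−S)⁺=19.1456, hold=18.7190 ⇒ V=19.1456 exercise | (k=2,j=1): S=78.8200, (K−S)⁺=1.6800, hold=7.8022 ⇒ V=7.8022 continue | (k=2,j=2): S=101.2575, (K−S)⁺=0.0000, hold=2.1512 ⇒ V=2.1512 continue  boundary S*=61.3544
step 1: (k=1,j=0): S=69.5410, (K−S)⁺=10.9590, hold=12.9441 ⇒ V=12.9441 continue | (k=1,j=1): S=89.3371, (K−S)⁺=0.0000, hold=4.7388 ⇒ V=4.7388 continue  boundary S*=-
step 0: (k=0,j=0): S=78.8200, (K−S)⁺=1.6800, hold=8.4718 ⇒ V=8.4718 continue  boundary S*=-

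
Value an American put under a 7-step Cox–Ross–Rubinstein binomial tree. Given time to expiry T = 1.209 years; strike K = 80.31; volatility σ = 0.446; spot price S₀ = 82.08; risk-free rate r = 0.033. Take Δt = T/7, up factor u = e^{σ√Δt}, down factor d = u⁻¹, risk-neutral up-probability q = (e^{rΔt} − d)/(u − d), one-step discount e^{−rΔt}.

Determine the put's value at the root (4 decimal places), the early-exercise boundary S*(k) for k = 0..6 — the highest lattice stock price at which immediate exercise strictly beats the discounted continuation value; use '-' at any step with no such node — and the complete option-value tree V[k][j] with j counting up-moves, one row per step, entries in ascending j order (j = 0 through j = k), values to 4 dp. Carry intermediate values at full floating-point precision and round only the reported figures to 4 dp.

price = 13.9194
boundary = - - - - 39.1063 47.0700 56.6555
tree:
13.9194
19.2524 8.0541
25.7941 12.0841 3.5917
33.3001 17.6144 5.9730 0.9407
41.2037 24.7620 9.7407 1.7822 0.0000
47.8201 33.2400 15.4697 3.3762 0.0000 0.0000
53.3170 41.2037 23.6545 6.3961 0.0000 0.0000 0.0000
57.8839 47.8201 33.2400 12.1170 0.0000 0.0000 0.0000 0.0000

Δt=0.17271, u=1.20364, d=0.83081, q=0.46912, disc=e^(-rΔt)=0.99432
k=7 terminal: V=max(K-S,0) → 57.8839 47.8201 33.2400 12.1170 0.0000 0.0000 0.0000 0.0000
k=6: j=0 S=26.9930 intr=53.3170 cont=52.8606 V=53.3170[EX]; j=1 S=39.1063 intr=41.2037 cont=40.7473 V=41.2037[EX]; j=2 S=56.6555 intr=23.6545 cont=23.1981 V=23.6545[EX]; j=3 S=82.0800 intr=0.0000 cont=6.3961 V=6.3961[hold]; j=4 S=118.9139 intr=0.0000 cont=0.0000 V=0.0000[hold]; j=5 S=172.2773 intr=0.0000 cont=0.0000 V=0.0000[hold]; j=6 S=249.5878 intr=0.0000 cont=0.0000 V=0.0000[hold]  S*(6)=56.6555
k=5: j=0 S=32.4899 intr=47.8201 cont=47.3636 V=47.8201[EX]; j=1 S=47.0700 intr=33.2400 cont=32.7836 V=33.2400[EX]; j=2 S=68.1930 intr=12.1170 cont=15.4697 V=15.4697[hold]; j=3 S=98.7950 intr=0.0000 cont=3.3762 V=3.3762[hold]; j=4 S=143.1299 intr=0.0000 cont=0.0000 V=0.0000[hold]; j=5 S=207.3603 intr=0.0000 cont=0.0000 V=0.0000[hold]  S*(5)=47.0700
k=4: j=0 S=39.1063 intr=41.2037 cont=40.7473 V=41.2037[EX]; j=1 S=56.6555 intr=23.6545 cont=24.7620 V=24.7620[hold]; j=2 S=82.0800 intr=0.0000 cont=9.7407 V=9.7407[hold]; j=3 S=118.9139 intr=0.0000 cont=1.7822 V=1.7822[hold]; j=4 S=172.2773 intr=0.0000 cont=0.0000 V=0.0000[hold]  S*(4)=39.1063
k=3: j=0 S=47.0700 intr=33.2400 cont=33.3001 V=33.3001[hold]; j=1 S=68.1930 intr=12.1170 cont=17.6144 V=17.6144[hold]; j=2 S=98.7950 intr=0.0000 cont=5.9730 V=5.9730[hold]; j=3 S=143.1299 intr=0.0000 cont=0.9407 V=0.9407[hold]  S*(3)=-
k=2: j=0 S=56.6555 intr=23.6545 cont=25.7941 V=25.7941[hold]; j=1 S=82.0800 intr=0.0000 cont=12.0841 V=12.0841[hold]; j=2 S=118.9139 intr=0.0000 cont=3.5917 V=3.5917[hold]  S*(2)=-
k=1: j=0 S=68.1930 intr=12.1170 cont=19.2524 V=19.2524[hold]; j=1 S=98.7950 intr=0.0000 cont=8.0541 V=8.0541[hold]  S*(1)=-
k=0: j=0 S=82.0800 intr=0.0000 cont=13.9194 V=13.9194[hold]  S*(0)=-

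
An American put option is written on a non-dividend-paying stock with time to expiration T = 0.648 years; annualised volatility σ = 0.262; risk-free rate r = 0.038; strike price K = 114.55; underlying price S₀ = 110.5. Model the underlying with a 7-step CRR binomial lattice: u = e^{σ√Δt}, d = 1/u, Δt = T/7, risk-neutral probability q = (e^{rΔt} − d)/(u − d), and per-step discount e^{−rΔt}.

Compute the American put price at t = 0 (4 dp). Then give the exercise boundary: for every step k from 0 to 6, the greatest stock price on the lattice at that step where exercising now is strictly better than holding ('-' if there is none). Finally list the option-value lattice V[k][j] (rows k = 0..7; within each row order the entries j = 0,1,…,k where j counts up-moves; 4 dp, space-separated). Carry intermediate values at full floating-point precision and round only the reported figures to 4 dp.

price = 10.4611
boundary = - - - 86.9967 94.2156 86.9967 94.2156
tree:
10.4611
14.9947 6.0400
20.7418 9.4023 2.7490
27.5533 14.1346 4.7767 0.7581
34.2190 20.3344 8.0873 1.5282 0.0000
40.3740 27.5533 13.1948 3.0804 0.0000 0.0000
46.0574 34.2190 20.3344 6.2093 0.0000 0.0000 0.0000
51.3053 40.3740 27.5533 12.5166 0.0000 0.0000 0.0000 0.0000

Δt=0.09257  u=1.08298  d=0.92338  q=0.50216  discount=0.99649
step 7 (expiry): payoffs max(K−S,0) = 51.3053 40.3740 27.5533 12.5166 0.0000 0.0000 0.0000 0.0000
step 6: (k=6,j=0): S=68.4926, (K−S)⁺=46.0574, hold=45.6551 ⇒ V=46.0574 exercise | (k=6,j=1): S=80.3310, (K−S)⁺=34.2190, hold=33.8167 ⇒ V=34.2190 exercise | (k=6,j=2): S=94.2156, (K−S)⁺=20.3344, hold=19.9322 ⇒ V=20.3344 exercise | (k=6,j=3): S=110.5000, (K−S)⁺=4.0500, hold=6.2093 ⇒ V=6.2093 continue | (k=6,j=4): S=129.5990, (K−S)⁺=0.0000, hold=0.0000 ⇒ V=0.0000 continue | (k=6,j=5): S=151.9992, (K−S)⁺=0.0000, hold=0.0000 ⇒ V=0.0000 continue | (k=6,j=6): S=178.2711, (K−S)⁺=0.0000, hold=0.0000 ⇒ V=0.0000 continue  boundary S*=94.2156
step 5: (k=5,j=0): S=74.1760, (K−S)⁺=40.3740, hold=39.9717 ⇒ V=40.3740 exercise | (k=5,j=1): S=86.9967, (K−S)⁺=27.5533, hold=27.1510 ⇒ V=27.5533 exercise | (k=5,j=2): S=102.0334, (K−S)⁺=12.5166, hold=13.1948 ⇒ V=13.1948 continue | (k=5,j=3): S=119.6691, (K−S)⁺=0.0000, hold=3.0804 ⇒ V=3.0804 continue | (k=5,j=4): S=140.3530, (K−S)⁺=0.0000, hold=0.0000 ⇒ V=0.0000 continue | (k=5,j=5): S=164.6118, (K−S)⁺=0.0000, hold=0.0000 ⇒ V=0.0000 continue  boundary S*=86.9967
step 4: (k=4,j=0): S=80.3310, (K−S)⁺=34.2190, hold=33.8167 ⇒ V=34.2190 exercise | (k=4,j=1): S=94.2156, (K−S)⁺=20.3344, hold=20.2716 ⇒ V=20.3344 exercise | (k=4,j=2): S=110.5000, (K−S)⁺=4.0500, hold=8.0873 ⇒ V=8.0873 continue | (k=4,j=3): S=129.5990, (K−S)⁺=0.0000, hold=1.5282 ⇒ V=1.5282 continue | (k=4,j=4): S=151.9992, (K−S)⁺=0.0000, hold=0.0000 ⇒ V=0.0000 continue  boundary S*=94.2156
step 3: (k=3,j=0): S=86.9967, (K−S)⁺=27.5533, hold=27.1510 ⇒ V=27.5533 exercise | (k=3,j=1): S=102.0334, (K−S)⁺=12.5166, hold=14.1346 ⇒ V=14.1346 continue | (k=3,j=2): S=119.6691, (K−S)⁺=0.0000, hold=4.7767 ⇒ V=4.7767 continue | (k=3,j=3): S=140.3530, (K−S)⁺=0.0000, hold=0.7581 ⇒ V=0.7581 continue  boundary S*=86.9967
step 2: (k=2,j=0): S=94.2156, (K−S)⁺=20.3344, hold=20.7418 ⇒ V=20.7418 continue | (k=2,j=1): S=110.5000, (K−S)⁺=4.0500, hold=9.4023 ⇒ V=9.4023 continue | (k=2,j=2): S=129.5990, (K−S)⁺=0.0000, hold=2.7490 ⇒ V=2.7490 continue  boundary S*=-
step 1: (k=1,j=0): S=102.0334, (K−S)⁺=12.5166, hold=14.9947 ⇒ V=14.9947 continue | (k=1,j=1): S=119.6691, (K−S)⁺=0.0000, hold=6.0400 ⇒ V=6.0400 continue  boundary S*=-
step 0: (k=0,j=0): S=110.5000, (K−S)⁺=4.0500, hold=10.4611 ⇒ V=10.4611 continue  boundary S*=-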